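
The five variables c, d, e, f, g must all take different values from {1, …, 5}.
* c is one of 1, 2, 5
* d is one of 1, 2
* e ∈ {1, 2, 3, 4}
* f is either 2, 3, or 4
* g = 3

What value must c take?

g must be 3 (only option left). Strike 3 from e, f.
The 4 still-open variables together cover exactly {1, 2, 4, 5} — 4 values for 4 variables — and 5 appears only in c's list, so c = 5.

5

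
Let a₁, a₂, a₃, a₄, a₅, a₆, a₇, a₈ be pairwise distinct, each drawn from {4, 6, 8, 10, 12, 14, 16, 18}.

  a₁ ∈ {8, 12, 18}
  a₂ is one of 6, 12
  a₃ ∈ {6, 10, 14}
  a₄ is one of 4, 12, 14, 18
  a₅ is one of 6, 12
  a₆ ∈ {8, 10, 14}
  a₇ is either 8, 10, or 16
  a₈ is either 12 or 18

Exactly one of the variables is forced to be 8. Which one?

The 8 variables draw from only 8 values {4, 6, 8, 10, 12, 14, 16, 18}, so each is used; only a₄ can be 4, hence a₄ = 4.
The 7 still-open variables draw from only 7 values {6, 8, 10, 12, 14, 16, 18}, so each is used; only a₇ can be 16, hence a₇ = 16.
a₂ and a₅ share exactly the 2 values {6, 12}; by pigeonhole those values go to them, so strike 6, 12 from a₁, a₃, a₈.
That leaves a₈ = 18. Strike 18 from a₁.
So 8 goes to a₁.

a₁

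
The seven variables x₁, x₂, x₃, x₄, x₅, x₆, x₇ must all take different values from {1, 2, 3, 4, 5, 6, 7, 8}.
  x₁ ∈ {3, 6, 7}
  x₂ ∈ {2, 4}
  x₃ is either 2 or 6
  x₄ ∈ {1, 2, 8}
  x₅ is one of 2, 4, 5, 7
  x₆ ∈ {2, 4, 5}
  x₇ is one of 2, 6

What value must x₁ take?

x₃ and x₇ between them cover only {2, 6} — a naked pair. Remove those values from x₁, x₂, x₄, x₅, x₆.
That leaves x₂ = 4. Strike 4 from x₅, x₆.
That leaves x₆ = 5. So x₅ can't be 5.
x₅'s domain is down to {7}, so x₅ = 7. Strike 7 from x₁.
So x₁ = 3.

3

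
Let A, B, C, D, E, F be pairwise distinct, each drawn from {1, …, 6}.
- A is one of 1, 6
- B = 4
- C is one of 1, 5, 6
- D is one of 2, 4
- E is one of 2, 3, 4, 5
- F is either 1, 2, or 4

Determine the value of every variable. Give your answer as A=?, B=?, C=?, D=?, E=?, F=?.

B has just one choice, so B = 4. Remove 4 from D, E, F.
D must be 2 (only option left). Strike 2 from E, F.
F has just one choice, so F = 1. So A, C can't be 1.
That leaves A = 6. Strike 6 from C.
That leaves C = 5. Strike 5 from E.
E's domain is down to {3}, so E = 3.

A=6, B=4, C=5, D=2, E=3, F=1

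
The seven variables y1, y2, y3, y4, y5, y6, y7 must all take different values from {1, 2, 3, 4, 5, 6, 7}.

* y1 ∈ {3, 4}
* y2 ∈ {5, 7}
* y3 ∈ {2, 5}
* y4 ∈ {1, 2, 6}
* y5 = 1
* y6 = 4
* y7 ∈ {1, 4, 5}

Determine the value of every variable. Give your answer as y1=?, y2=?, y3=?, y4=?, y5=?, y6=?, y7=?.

y1=3, y2=7, y3=2, y4=6, y5=1, y6=4, y7=5

y5's domain is down to {1}, so y5 = 1. Remove 1 from y4, y7.
y6 must be 4 (only option left). Remove 4 from y1, y7.
y7 must be 5 (only option left). Strike 5 from y2, y3.
y1 must be 3 (only option left).
y2 must be 7 (only option left).
y3's domain is down to {2}, so y3 = 2. Strike 2 from y4.
y4's domain is down to {6}, so y4 = 6.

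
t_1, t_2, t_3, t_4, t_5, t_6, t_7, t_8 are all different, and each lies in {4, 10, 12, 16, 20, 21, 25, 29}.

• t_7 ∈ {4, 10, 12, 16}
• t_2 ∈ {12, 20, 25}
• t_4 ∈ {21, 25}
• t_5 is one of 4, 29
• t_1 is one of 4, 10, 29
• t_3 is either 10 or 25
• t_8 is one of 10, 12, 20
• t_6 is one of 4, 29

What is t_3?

The 8 variables draw from only 8 values {4, 10, 12, 16, 20, 21, 25, 29}, so each is used; only t_7 can be 16, hence t_7 = 16.
The 7 still-open variables together cover exactly {4, 10, 12, 20, 21, 25, 29} — 7 values for 7 variables — and 21 appears only in t_4's list, so t_4 = 21.
t_5 and t_6 between them cover only {4, 29} — a naked pair. Remove those values from t_1.
t_1 has just one choice, so t_1 = 10. Eliminate 10 elsewhere: t_3, t_8.
So t_3 = 25.

25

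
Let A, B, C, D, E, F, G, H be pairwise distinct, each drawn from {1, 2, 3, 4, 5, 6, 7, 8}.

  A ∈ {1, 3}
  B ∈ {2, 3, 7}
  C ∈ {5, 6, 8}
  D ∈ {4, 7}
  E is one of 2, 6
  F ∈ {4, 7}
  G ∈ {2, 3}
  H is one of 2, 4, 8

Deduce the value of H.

8

The 8 variables draw from only 8 values {1, 2, 3, 4, 5, 6, 7, 8}, so each is used; only A can be 1, hence A = 1.
The 7 still-open variables together cover exactly {2, 3, 4, 5, 6, 7, 8} — 7 values for 7 variables — and 5 appears only in C's list, so C = 5.
The 6 still-open variables together cover exactly {2, 3, 4, 6, 7, 8} — 6 values for 6 variables — and 6 appears only in E's list, so E = 6.
The 5 still-open variables draw from only 5 values {2, 3, 4, 7, 8}, so each is used; only H can be 8, hence H = 8.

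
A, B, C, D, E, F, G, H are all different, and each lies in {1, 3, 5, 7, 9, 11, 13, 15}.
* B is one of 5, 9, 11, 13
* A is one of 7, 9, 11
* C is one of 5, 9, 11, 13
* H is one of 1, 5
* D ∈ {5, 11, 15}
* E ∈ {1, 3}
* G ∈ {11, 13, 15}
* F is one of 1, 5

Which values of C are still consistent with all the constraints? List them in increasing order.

The 8 variables draw from only 8 values {1, 3, 5, 7, 9, 11, 13, 15}, so each is used; only E can be 3, hence E = 3.
Among the 7 still-open variables, 7 fits only A (and all 7 values in {1, 5, 7, 9, 11, 13, 15} must be used), so A = 7.
F and H share exactly the 2 values {1, 5}; by pigeonhole those values go to them, so strike 1, 5 from B, C, D.
No further eliminations apply; C can still be any of 9, 11, 13.

9, 11, 13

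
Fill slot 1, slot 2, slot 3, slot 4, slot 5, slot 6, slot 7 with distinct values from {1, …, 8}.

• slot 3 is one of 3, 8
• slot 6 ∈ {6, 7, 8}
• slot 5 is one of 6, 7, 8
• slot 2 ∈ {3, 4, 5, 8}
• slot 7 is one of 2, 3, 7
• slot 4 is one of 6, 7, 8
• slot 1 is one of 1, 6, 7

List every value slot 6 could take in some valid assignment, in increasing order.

The 3 variables slot 4, slot 5, slot 6 are confined to {6, 7, 8}, which locks those values in; drop them from slot 1, slot 2, slot 3, slot 7.
slot 1 must be 1 (only option left).
slot 3 has just one choice, so slot 3 = 3. Eliminate 3 elsewhere: slot 2, slot 7.
That leaves slot 7 = 2.
No further eliminations apply; slot 6 can still be any of 6, 7, 8.

6, 7, 8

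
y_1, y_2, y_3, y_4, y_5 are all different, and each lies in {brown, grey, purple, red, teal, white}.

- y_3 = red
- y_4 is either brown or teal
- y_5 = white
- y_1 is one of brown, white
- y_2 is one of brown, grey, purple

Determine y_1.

brown

y_3 has just one choice, so y_3 = red.
y_5 must be white (only option left). Remove white from y_1.
So y_1 = brown.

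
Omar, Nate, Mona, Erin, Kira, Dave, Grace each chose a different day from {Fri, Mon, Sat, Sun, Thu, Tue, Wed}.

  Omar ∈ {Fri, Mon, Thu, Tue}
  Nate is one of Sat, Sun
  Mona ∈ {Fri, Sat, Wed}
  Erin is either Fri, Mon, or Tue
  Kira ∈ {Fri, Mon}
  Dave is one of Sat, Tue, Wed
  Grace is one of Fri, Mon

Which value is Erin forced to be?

Among the 7 variables, Sun fits only Nate (and all 7 values in {Fri, Mon, Sat, Sun, Thu, Tue, Wed} must be used), so Nate = Sun.
The 6 still-open variables draw from only 6 values {Fri, Mon, Sat, Thu, Tue, Wed}, so each is used; only Omar can be Thu, hence Omar = Thu.
The 2 variables Kira and Grace are confined to {Fri, Mon}, which locks those values in; drop them from Mona, Erin.
So Erin = Tue.

Tue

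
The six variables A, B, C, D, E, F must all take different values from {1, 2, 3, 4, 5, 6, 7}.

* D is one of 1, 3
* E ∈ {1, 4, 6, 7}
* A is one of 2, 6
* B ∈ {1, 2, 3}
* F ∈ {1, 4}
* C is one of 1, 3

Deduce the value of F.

4

Among the 6 variables, 7 fits only E (and all 6 values in {1, 2, 3, 4, 6, 7} must be used), so E = 7.
The 5 still-open variables draw from only 5 values {1, 2, 3, 4, 6}, so each is used; only F can be 4, hence F = 4.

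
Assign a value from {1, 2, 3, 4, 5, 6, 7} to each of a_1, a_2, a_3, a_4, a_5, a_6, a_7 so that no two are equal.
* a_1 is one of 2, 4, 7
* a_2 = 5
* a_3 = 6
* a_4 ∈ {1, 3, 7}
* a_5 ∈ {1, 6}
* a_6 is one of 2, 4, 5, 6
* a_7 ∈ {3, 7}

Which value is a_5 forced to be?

a_2 has just one choice, so a_2 = 5. Strike 5 from a_6.
a_3's domain is down to {6}, so a_3 = 6. Eliminate 6 elsewhere: a_5, a_6.
So a_5 = 1.

1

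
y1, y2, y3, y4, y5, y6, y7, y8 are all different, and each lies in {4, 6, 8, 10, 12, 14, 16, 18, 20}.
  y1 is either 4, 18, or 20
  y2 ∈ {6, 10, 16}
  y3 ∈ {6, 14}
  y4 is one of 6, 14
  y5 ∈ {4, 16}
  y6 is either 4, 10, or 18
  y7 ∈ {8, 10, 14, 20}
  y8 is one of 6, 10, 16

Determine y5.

4

The 8 variables draw from only 8 values {4, 6, 8, 10, 14, 16, 18, 20}, so each is used; only y7 can be 8, hence y7 = 8.
Among the 7 still-open variables, 20 fits only y1 (and all 7 values in {4, 6, 10, 14, 16, 18, 20} must be used), so y1 = 20.
The 6 still-open variables together cover exactly {4, 6, 10, 14, 16, 18} — 6 values for 6 variables — and 18 appears only in y6's list, so y6 = 18.
Among the 5 still-open variables, 4 fits only y5 (and all 5 values in {4, 6, 10, 14, 16} must be used), so y5 = 4.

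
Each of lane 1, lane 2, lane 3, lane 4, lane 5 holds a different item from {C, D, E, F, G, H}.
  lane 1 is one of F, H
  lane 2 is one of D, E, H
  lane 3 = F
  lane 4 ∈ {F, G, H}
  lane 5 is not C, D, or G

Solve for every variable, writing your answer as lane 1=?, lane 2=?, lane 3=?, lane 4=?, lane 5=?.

lane 3's domain is down to {F}, so lane 3 = F. Remove F from lane 1, lane 4, lane 5.
lane 1's domain is down to {H}, so lane 1 = H. Remove H from lane 2, lane 4, lane 5.
lane 4 must be G (only option left).
That leaves lane 5 = E. Strike E from lane 2.
That leaves lane 2 = D.

lane 1=H, lane 2=D, lane 3=F, lane 4=G, lane 5=E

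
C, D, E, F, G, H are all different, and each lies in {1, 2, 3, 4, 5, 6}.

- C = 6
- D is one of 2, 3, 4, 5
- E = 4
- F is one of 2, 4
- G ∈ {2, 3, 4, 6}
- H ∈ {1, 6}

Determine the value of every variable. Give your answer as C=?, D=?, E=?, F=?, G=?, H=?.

C has just one choice, so C = 6. Remove 6 from G, H.
E's domain is down to {4}, so E = 4. Strike 4 from D, F, G.
That leaves F = 2. Remove 2 from D, G.
G must be 3 (only option left). Strike 3 from D.
H's domain is down to {1}, so H = 1.
D's domain is down to {5}, so D = 5.

C=6, D=5, E=4, F=2, G=3, H=1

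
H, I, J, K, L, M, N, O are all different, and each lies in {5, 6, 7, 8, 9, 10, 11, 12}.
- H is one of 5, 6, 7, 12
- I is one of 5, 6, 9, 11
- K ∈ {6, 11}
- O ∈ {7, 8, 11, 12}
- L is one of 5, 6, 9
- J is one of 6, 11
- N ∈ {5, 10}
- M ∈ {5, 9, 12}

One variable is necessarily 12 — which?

M

Among the 8 variables, 8 fits only O (and all 8 values in {5, 6, 7, 8, 9, 10, 11, 12} must be used), so O = 8.
The 7 still-open variables draw from only 7 values {5, 6, 7, 9, 10, 11, 12}, so each is used; only H can be 7, hence H = 7.
The 6 still-open variables together cover exactly {5, 6, 9, 10, 11, 12} — 6 values for 6 variables — and 10 appears only in N's list, so N = 10.
The 5 still-open variables draw from only 5 values {5, 6, 9, 11, 12}, so each is used; only M can be 12, hence M = 12.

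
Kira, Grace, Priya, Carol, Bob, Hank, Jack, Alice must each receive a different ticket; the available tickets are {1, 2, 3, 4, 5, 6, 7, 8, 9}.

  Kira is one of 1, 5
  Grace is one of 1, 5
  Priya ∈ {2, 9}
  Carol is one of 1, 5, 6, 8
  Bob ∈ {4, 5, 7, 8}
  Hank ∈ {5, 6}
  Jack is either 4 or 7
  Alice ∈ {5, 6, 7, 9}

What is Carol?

8

The 8 variables together cover exactly {1, 2, 4, 5, 6, 7, 8, 9} — 8 values for 8 variables — and 2 appears only in Priya's list, so Priya = 2.
The 7 still-open variables draw from only 7 values {1, 4, 5, 6, 7, 8, 9}, so each is used; only Alice can be 9, hence Alice = 9.
Kira and Grace share exactly the 2 values {1, 5}; by pigeonhole those values go to them, so strike 1, 5 from Carol, Bob, Hank.
Hank has just one choice, so Hank = 6. Eliminate 6 elsewhere: Carol.
So Carol = 8.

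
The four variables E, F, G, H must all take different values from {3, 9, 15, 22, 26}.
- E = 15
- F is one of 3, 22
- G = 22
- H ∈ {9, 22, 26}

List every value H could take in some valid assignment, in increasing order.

9, 26

E's domain is down to {15}, so E = 15.
G must be 22 (only option left). Eliminate 22 elsewhere: F, H.
F's domain is down to {3}, so F = 3.
No further eliminations apply; H can still be any of 9, 26.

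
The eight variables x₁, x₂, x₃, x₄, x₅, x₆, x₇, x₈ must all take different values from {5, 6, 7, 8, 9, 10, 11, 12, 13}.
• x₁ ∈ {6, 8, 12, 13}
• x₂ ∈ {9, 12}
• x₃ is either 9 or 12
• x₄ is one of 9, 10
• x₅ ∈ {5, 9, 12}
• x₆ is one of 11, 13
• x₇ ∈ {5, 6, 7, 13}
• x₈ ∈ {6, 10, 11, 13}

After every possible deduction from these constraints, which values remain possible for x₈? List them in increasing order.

6, 11, 13

x₂ and x₃ between them cover only {9, 12} — a naked pair. Remove those values from x₁, x₄, x₅.
x₄'s domain is down to {10}, so x₄ = 10. Strike 10 from x₈.
x₅'s domain is down to {5}, so x₅ = 5. So x₇ can't be 5.
No further eliminations apply; x₈ can still be any of 6, 11, 13.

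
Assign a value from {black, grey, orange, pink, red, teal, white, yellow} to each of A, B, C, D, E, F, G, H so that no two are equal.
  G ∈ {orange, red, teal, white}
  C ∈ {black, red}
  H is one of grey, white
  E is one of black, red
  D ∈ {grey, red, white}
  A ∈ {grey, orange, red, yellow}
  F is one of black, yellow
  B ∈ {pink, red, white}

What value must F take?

yellow

The 8 variables draw from only 8 values {black, grey, orange, pink, red, teal, white, yellow}, so each is used; only B can be pink, hence B = pink.
The 7 still-open variables together cover exactly {black, grey, orange, red, teal, white, yellow} — 7 values for 7 variables — and teal appears only in G's list, so G = teal.
Among the 6 still-open variables, orange fits only A (and all 6 values in {black, grey, orange, red, white, yellow} must be used), so A = orange.
The 5 still-open variables draw from only 5 values {black, grey, red, white, yellow}, so each is used; only F can be yellow, hence F = yellow.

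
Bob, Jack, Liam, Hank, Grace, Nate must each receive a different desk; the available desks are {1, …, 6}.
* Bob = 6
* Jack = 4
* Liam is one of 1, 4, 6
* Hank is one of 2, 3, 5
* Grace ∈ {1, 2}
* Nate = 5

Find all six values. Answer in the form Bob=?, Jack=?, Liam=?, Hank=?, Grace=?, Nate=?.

Bob=6, Jack=4, Liam=1, Hank=3, Grace=2, Nate=5

Bob's domain is down to {6}, so Bob = 6. So Liam can't be 6.
Jack has just one choice, so Jack = 4. Remove 4 from Liam.
Liam must be 1 (only option left). So Grace can't be 1.
That leaves Grace = 2. So Hank can't be 2.
Nate must be 5 (only option left). Strike 5 from Hank.
Hank has just one choice, so Hank = 3.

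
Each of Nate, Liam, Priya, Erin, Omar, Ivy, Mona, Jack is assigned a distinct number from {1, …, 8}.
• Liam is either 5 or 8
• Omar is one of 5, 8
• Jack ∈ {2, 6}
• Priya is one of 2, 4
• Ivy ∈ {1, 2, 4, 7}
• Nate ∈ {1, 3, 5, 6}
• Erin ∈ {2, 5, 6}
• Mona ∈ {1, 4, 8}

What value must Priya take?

The 8 variables together cover exactly {1, 2, 3, 4, 5, 6, 7, 8} — 8 values for 8 variables — and 3 appears only in Nate's list, so Nate = 3.
The 7 still-open variables together cover exactly {1, 2, 4, 5, 6, 7, 8} — 7 values for 7 variables — and 7 appears only in Ivy's list, so Ivy = 7.
Among the 6 still-open variables, 1 fits only Mona (and all 6 values in {1, 2, 4, 5, 6, 8} must be used), so Mona = 1.
The 5 still-open variables draw from only 5 values {2, 4, 5, 6, 8}, so each is used; only Priya can be 4, hence Priya = 4.

4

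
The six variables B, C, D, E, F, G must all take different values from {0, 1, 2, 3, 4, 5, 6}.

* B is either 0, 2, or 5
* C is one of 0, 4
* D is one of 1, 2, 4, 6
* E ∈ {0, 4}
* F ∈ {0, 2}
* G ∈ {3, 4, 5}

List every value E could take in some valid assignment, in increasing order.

C and E between them cover only {0, 4} — a naked pair. Remove those values from B, D, F, G.
That leaves F = 2. Eliminate 2 elsewhere: B, D.
B's domain is down to {5}, so B = 5. Remove 5 from G.
G has just one choice, so G = 3.
No further eliminations apply; E can still be any of 0, 4.

0, 4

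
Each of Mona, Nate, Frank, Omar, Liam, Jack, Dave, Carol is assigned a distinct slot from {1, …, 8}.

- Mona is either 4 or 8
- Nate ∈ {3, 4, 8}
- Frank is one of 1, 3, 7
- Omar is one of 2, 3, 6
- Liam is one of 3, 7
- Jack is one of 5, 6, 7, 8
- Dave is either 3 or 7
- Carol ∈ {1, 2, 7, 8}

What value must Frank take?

1

The 8 variables together cover exactly {1, 2, 3, 4, 5, 6, 7, 8} — 8 values for 8 variables — and 5 appears only in Jack's list, so Jack = 5.
The 7 still-open variables together cover exactly {1, 2, 3, 4, 6, 7, 8} — 7 values for 7 variables — and 6 appears only in Omar's list, so Omar = 6.
The 6 still-open variables draw from only 6 values {1, 2, 3, 4, 7, 8}, so each is used; only Carol can be 2, hence Carol = 2.
The 5 still-open variables together cover exactly {1, 3, 4, 7, 8} — 5 values for 5 variables — and 1 appears only in Frank's list, so Frank = 1.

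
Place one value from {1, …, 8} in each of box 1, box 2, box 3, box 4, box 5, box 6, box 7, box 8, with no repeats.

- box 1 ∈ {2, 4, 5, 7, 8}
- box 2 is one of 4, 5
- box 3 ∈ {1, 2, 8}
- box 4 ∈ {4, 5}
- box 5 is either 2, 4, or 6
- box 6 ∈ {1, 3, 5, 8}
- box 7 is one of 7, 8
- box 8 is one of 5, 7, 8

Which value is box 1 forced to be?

2

The 8 variables draw from only 8 values {1, 2, 3, 4, 5, 6, 7, 8}, so each is used; only box 6 can be 3, hence box 6 = 3.
Among the 7 still-open variables, 1 fits only box 3 (and all 7 values in {1, 2, 4, 5, 6, 7, 8} must be used), so box 3 = 1.
The 6 still-open variables draw from only 6 values {2, 4, 5, 6, 7, 8}, so each is used; only box 5 can be 6, hence box 5 = 6.
The 5 still-open variables draw from only 5 values {2, 4, 5, 7, 8}, so each is used; only box 1 can be 2, hence box 1 = 2.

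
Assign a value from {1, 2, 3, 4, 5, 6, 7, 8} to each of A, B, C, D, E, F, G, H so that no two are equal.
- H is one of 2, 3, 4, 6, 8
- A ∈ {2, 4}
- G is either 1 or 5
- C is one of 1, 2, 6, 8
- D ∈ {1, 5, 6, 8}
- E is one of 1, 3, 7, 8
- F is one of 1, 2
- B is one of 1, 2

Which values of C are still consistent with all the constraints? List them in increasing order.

The 8 variables draw from only 8 values {1, 2, 3, 4, 5, 6, 7, 8}, so each is used; only E can be 7, hence E = 7.
Among the 7 still-open variables, 3 fits only H (and all 7 values in {1, 2, 3, 4, 5, 6, 8} must be used), so H = 3.
Among the 6 still-open variables, 4 fits only A (and all 6 values in {1, 2, 4, 5, 6, 8} must be used), so A = 4.
The 2 variables B and F are confined to {1, 2}, which locks those values in; drop them from C, D, G.
G must be 5 (only option left). Remove 5 from D.
No further eliminations apply; C can still be any of 6, 8.

6, 8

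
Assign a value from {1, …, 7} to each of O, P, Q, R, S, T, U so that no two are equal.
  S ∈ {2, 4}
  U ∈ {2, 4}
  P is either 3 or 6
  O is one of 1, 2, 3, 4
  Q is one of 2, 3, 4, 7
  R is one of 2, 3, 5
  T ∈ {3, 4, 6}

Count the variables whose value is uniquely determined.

3

The 7 variables together cover exactly {1, 2, 3, 4, 5, 6, 7} — 7 values for 7 variables — and 1 appears only in O's list, so O = 1.
The 6 still-open variables together cover exactly {2, 3, 4, 5, 6, 7} — 6 values for 6 variables — and 5 appears only in R's list, so R = 5.
The 5 still-open variables draw from only 5 values {2, 3, 4, 6, 7}, so each is used; only Q can be 7, hence Q = 7.
S and U between them cover only {2, 4} — a naked pair. Remove those values from T.
Determined: O=1, Q=7, R=5. The other variables each still have more than one consistent value. That makes 3.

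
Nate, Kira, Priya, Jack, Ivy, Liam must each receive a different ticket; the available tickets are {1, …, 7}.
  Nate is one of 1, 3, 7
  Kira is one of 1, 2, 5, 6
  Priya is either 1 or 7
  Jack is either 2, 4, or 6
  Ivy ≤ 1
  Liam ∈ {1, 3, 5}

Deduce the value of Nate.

Ivy must be 1 (only option left). Strike 1 from Nate, Kira, Priya, Liam.
Priya must be 7 (only option left). So Nate can't be 7.
So Nate = 3.

3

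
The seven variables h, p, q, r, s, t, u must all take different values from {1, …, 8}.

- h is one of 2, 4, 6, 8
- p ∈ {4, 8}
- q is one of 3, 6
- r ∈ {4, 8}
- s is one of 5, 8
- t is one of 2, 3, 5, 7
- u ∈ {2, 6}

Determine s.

The 7 variables together cover exactly {2, 3, 4, 5, 6, 7, 8} — 7 values for 7 variables — and 7 appears only in t's list, so t = 7.
The 6 still-open variables draw from only 6 values {2, 3, 4, 5, 6, 8}, so each is used; only q can be 3, hence q = 3.
Among the 5 still-open variables, 5 fits only s (and all 5 values in {2, 4, 5, 6, 8} must be used), so s = 5.

5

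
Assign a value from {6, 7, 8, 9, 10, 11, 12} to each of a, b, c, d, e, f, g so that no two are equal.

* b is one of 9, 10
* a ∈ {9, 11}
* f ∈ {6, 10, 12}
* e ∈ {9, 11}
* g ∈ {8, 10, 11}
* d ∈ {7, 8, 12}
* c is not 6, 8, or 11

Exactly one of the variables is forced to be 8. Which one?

The 7 variables together cover exactly {6, 7, 8, 9, 10, 11, 12} — 7 values for 7 variables — and 6 appears only in f's list, so f = 6.
The 2 variables a and e are confined to {9, 11}, which locks those values in; drop them from b, c, g.
b's domain is down to {10}, so b = 10. Strike 10 from c, g.
So 8 goes to g.

g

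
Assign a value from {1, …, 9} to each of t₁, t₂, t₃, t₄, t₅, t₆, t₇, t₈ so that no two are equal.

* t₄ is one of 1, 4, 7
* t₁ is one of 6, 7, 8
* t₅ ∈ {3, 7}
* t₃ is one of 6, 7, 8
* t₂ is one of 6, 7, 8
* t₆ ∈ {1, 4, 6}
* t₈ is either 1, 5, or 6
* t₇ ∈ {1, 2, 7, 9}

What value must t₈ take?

t₁, t₂, t₃ between them cover only {6, 7, 8} — a naked triple. Remove those values from t₄, t₅, t₆, t₇, t₈.
t₅'s domain is down to {3}, so t₅ = 3.
t₄ and t₆ share exactly the 2 values {1, 4}; by pigeonhole those values go to them, so strike 1, 4 from t₇, t₈.
So t₈ = 5.

5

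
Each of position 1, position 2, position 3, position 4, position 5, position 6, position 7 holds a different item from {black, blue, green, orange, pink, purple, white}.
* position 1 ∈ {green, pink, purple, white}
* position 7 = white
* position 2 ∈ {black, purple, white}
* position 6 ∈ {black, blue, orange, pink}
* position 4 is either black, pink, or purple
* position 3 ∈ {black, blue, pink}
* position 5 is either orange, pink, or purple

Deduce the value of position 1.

green

position 7's domain is down to {white}, so position 7 = white. Strike white from position 1, position 2.
Among the 6 still-open variables, green fits only position 1 (and all 6 values in {black, blue, green, orange, pink, purple} must be used), so position 1 = green.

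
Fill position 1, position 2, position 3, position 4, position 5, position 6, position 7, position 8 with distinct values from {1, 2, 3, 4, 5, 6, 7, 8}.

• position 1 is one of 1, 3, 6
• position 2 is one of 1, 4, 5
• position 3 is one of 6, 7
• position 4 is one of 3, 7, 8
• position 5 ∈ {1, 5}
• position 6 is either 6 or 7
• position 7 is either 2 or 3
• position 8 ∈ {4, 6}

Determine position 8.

4

Among the 8 variables, 2 fits only position 7 (and all 8 values in {1, 2, 3, 4, 5, 6, 7, 8} must be used), so position 7 = 2.
The 7 still-open variables together cover exactly {1, 3, 4, 5, 6, 7, 8} — 7 values for 7 variables — and 8 appears only in position 4's list, so position 4 = 8.
Among the 6 still-open variables, 3 fits only position 1 (and all 6 values in {1, 3, 4, 5, 6, 7} must be used), so position 1 = 3.
position 3 and position 6 share exactly the 2 values {6, 7}; by pigeonhole those values go to them, so strike 6, 7 from position 8.
So position 8 = 4.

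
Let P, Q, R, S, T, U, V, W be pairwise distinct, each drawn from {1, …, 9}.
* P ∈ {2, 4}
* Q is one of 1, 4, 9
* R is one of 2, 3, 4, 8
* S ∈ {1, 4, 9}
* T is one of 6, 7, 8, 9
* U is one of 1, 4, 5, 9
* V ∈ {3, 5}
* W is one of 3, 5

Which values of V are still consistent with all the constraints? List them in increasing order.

V and W share exactly the 2 values {3, 5}; by pigeonhole those values go to them, so strike 3, 5 from R, U.
Q, S, U between them cover only {1, 4, 9} — a naked triple. Remove those values from P, R, T.
P has just one choice, so P = 2. So R can't be 2.
R's domain is down to {8}, so R = 8. Remove 8 from T.
No further eliminations apply; V can still be any of 3, 5.

3, 5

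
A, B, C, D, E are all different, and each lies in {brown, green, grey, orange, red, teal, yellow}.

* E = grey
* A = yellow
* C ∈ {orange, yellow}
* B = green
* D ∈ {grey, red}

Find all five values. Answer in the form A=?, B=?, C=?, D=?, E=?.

A must be yellow (only option left). So C can't be yellow.
B must be green (only option left).
That leaves C = orange.
E must be grey (only option left). Strike grey from D.
That leaves D = red.

A=yellow, B=green, C=orange, D=red, E=grey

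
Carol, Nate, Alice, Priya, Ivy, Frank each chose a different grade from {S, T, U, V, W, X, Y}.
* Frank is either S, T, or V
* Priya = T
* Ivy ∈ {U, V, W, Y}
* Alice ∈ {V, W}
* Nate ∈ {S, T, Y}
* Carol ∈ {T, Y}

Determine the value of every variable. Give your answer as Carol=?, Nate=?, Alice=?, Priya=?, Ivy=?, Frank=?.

Carol=Y, Nate=S, Alice=W, Priya=T, Ivy=U, Frank=V

Priya must be T (only option left). So Carol, Nate, Frank can't be T.
That leaves Carol = Y. Remove Y from Nate, Ivy.
Nate has just one choice, so Nate = S. Strike S from Frank.
Frank must be V (only option left). So Alice, Ivy can't be V.
Alice's domain is down to {W}, so Alice = W. Remove W from Ivy.
Ivy's domain is down to {U}, so Ivy = U.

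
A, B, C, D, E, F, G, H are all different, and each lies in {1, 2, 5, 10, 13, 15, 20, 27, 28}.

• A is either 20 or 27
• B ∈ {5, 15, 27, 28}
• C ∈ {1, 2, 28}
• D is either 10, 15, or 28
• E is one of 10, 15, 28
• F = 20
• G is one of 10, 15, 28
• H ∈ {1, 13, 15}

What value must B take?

5

F's domain is down to {20}, so F = 20. So A can't be 20.
A's domain is down to {27}, so A = 27. Eliminate 27 elsewhere: B.
D, E, G between them cover only {10, 15, 28} — a naked triple. Remove those values from B, C, H.
So B = 5.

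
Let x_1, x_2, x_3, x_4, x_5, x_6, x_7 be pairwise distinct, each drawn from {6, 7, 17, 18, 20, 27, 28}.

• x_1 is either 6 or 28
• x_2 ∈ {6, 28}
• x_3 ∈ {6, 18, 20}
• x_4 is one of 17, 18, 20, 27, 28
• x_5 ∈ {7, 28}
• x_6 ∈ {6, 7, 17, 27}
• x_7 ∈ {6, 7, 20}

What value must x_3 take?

The 2 variables x_1 and x_2 are confined to {6, 28}, which locks those values in; drop them from x_3, x_4, x_5, x_6, x_7.
That leaves x_5 = 7. So x_6, x_7 can't be 7.
x_7's domain is down to {20}, so x_7 = 20. Eliminate 20 elsewhere: x_3, x_4.
So x_3 = 18.

18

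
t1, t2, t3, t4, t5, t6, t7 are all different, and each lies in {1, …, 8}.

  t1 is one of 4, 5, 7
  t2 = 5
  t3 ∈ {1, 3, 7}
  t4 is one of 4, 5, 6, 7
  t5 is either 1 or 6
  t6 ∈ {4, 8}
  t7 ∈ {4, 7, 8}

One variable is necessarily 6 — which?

t4

t2 has just one choice, so t2 = 5. So t1, t4 can't be 5.
Among the 6 still-open variables, 3 fits only t3 (and all 6 values in {1, 3, 4, 6, 7, 8} must be used), so t3 = 3.
The 5 still-open variables draw from only 5 values {1, 4, 6, 7, 8}, so each is used; only t5 can be 1, hence t5 = 1.
Among the 4 still-open variables, 6 fits only t4 (and all 4 values in {4, 6, 7, 8} must be used), so t4 = 6.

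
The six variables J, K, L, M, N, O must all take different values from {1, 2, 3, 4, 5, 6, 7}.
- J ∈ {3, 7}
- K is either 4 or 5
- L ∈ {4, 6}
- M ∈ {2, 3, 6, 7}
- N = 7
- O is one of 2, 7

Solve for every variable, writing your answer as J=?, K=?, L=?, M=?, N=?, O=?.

N's domain is down to {7}, so N = 7. So J, M, O can't be 7.
O has just one choice, so O = 2. Eliminate 2 elsewhere: M.
J has just one choice, so J = 3. So M can't be 3.
M's domain is down to {6}, so M = 6. Remove 6 from L.
That leaves L = 4. So K can't be 4.
K has just one choice, so K = 5.

J=3, K=5, L=4, M=6, N=7, O=2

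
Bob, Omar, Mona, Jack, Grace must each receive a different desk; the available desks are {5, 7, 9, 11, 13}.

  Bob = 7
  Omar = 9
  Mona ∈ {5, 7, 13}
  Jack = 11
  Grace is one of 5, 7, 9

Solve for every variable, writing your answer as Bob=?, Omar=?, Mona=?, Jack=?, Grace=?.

Bob must be 7 (only option left). So Mona, Grace can't be 7.
That leaves Omar = 9. Remove 9 from Grace.
That leaves Jack = 11.
That leaves Grace = 5. So Mona can't be 5.
Mona has just one choice, so Mona = 13.

Bob=7, Omar=9, Mona=13, Jack=11, Grace=5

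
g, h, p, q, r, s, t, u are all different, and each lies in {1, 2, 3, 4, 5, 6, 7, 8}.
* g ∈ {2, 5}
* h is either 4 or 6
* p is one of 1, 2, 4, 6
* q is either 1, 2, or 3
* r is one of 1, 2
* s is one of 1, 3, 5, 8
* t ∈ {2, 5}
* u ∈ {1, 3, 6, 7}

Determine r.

The 8 variables draw from only 8 values {1, 2, 3, 4, 5, 6, 7, 8}, so each is used; only u can be 7, hence u = 7.
The 7 still-open variables together cover exactly {1, 2, 3, 4, 5, 6, 8} — 7 values for 7 variables — and 8 appears only in s's list, so s = 8.
The 6 still-open variables draw from only 6 values {1, 2, 3, 4, 5, 6}, so each is used; only q can be 3, hence q = 3.
The 2 variables g and t are confined to {2, 5}, which locks those values in; drop them from p, r.
So r = 1.

1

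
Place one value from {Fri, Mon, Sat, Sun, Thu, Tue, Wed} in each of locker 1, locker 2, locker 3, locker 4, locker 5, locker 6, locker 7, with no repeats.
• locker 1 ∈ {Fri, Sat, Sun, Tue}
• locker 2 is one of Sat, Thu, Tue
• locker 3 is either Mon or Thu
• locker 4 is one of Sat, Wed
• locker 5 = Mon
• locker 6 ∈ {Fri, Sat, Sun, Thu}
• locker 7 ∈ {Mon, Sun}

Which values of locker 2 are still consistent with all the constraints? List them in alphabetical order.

locker 5 has just one choice, so locker 5 = Mon. Remove Mon from locker 3, locker 7.
locker 7 has just one choice, so locker 7 = Sun. So locker 1, locker 6 can't be Sun.
That leaves locker 3 = Thu. Remove Thu from locker 2, locker 6.
The 4 still-open variables together cover exactly {Fri, Sat, Tue, Wed} — 4 values for 4 variables — and Wed appears only in locker 4's list, so locker 4 = Wed.
No further eliminations apply; locker 2 can still be any of Sat, Tue.

Sat, Tue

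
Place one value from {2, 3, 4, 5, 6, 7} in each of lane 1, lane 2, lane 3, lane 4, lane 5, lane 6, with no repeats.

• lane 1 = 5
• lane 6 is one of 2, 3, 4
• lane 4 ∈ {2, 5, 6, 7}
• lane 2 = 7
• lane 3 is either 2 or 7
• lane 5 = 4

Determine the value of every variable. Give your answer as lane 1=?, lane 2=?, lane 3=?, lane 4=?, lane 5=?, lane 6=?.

lane 1=5, lane 2=7, lane 3=2, lane 4=6, lane 5=4, lane 6=3

lane 1's domain is down to {5}, so lane 1 = 5. Strike 5 from lane 4.
lane 2's domain is down to {7}, so lane 2 = 7. Eliminate 7 elsewhere: lane 3, lane 4.
lane 3 must be 2 (only option left). Remove 2 from lane 4, lane 6.
lane 4 has just one choice, so lane 4 = 6.
That leaves lane 5 = 4. Strike 4 from lane 6.
lane 6's domain is down to {3}, so lane 6 = 3.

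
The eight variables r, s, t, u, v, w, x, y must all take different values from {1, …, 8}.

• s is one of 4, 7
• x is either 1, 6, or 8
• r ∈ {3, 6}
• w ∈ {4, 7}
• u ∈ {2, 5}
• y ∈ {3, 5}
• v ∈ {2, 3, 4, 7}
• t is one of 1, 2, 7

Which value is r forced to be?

6

Among the 8 variables, 8 fits only x (and all 8 values in {1, 2, 3, 4, 5, 6, 7, 8} must be used), so x = 8.
The 7 still-open variables draw from only 7 values {1, 2, 3, 4, 5, 6, 7}, so each is used; only t can be 1, hence t = 1.
Among the 6 still-open variables, 6 fits only r (and all 6 values in {2, 3, 4, 5, 6, 7} must be used), so r = 6.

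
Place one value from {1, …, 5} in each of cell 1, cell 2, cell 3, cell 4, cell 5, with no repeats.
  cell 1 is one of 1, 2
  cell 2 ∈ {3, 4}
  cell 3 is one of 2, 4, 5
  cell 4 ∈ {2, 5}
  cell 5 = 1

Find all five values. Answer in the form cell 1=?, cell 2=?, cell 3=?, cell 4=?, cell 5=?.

cell 1=2, cell 2=3, cell 3=4, cell 4=5, cell 5=1

cell 5's domain is down to {1}, so cell 5 = 1. Remove 1 from cell 1.
That leaves cell 1 = 2. So cell 3, cell 4 can't be 2.
That leaves cell 4 = 5. Eliminate 5 elsewhere: cell 3.
cell 3 has just one choice, so cell 3 = 4. Remove 4 from cell 2.
cell 2 must be 3 (only option left).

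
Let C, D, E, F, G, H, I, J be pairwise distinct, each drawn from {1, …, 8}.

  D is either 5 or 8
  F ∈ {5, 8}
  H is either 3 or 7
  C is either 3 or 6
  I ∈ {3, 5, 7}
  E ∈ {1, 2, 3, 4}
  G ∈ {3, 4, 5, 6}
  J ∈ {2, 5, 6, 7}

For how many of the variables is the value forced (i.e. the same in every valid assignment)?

4

The 8 variables together cover exactly {1, 2, 3, 4, 5, 6, 7, 8} — 8 values for 8 variables — and 1 appears only in E's list, so E = 1.
The 7 still-open variables together cover exactly {2, 3, 4, 5, 6, 7, 8} — 7 values for 7 variables — and 2 appears only in J's list, so J = 2.
The 6 still-open variables together cover exactly {3, 4, 5, 6, 7, 8} — 6 values for 6 variables — and 4 appears only in G's list, so G = 4.
Among the 5 still-open variables, 6 fits only C (and all 5 values in {3, 5, 6, 7, 8} must be used), so C = 6.
D and F share exactly the 2 values {5, 8}; by pigeonhole those values go to them, so strike 5, 8 from I.
Determined: C=6, E=1, G=4, J=2. The other variables each still have more than one consistent value. That makes 4.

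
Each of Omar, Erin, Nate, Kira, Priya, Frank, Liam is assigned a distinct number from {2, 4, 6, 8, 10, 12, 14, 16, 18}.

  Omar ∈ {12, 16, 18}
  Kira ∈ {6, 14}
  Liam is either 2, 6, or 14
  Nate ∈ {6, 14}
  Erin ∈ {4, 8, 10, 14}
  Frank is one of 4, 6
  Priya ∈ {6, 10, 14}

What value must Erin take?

The 2 variables Nate and Kira are confined to {6, 14}, which locks those values in; drop them from Erin, Priya, Frank, Liam.
That leaves Priya = 10. Remove 10 from Erin.
Frank must be 4 (only option left). So Erin can't be 4.
So Erin = 8.

8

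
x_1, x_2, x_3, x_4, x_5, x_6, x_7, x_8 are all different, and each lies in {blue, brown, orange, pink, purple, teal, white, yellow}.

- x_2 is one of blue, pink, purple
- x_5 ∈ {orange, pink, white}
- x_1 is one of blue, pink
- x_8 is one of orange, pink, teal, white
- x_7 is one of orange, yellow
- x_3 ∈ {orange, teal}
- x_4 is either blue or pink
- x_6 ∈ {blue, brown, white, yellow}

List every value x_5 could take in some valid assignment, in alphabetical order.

The 8 variables draw from only 8 values {blue, brown, orange, pink, purple, teal, white, yellow}, so each is used; only x_6 can be brown, hence x_6 = brown.
Among the 7 still-open variables, purple fits only x_2 (and all 7 values in {blue, orange, pink, purple, teal, white, yellow} must be used), so x_2 = purple.
The 6 still-open variables draw from only 6 values {blue, orange, pink, teal, white, yellow}, so each is used; only x_7 can be yellow, hence x_7 = yellow.
x_1 and x_4 share exactly the 2 values {blue, pink}; by pigeonhole those values go to them, so strike blue, pink from x_5, x_8.
No further eliminations apply; x_5 can still be any of orange, white.

orange, white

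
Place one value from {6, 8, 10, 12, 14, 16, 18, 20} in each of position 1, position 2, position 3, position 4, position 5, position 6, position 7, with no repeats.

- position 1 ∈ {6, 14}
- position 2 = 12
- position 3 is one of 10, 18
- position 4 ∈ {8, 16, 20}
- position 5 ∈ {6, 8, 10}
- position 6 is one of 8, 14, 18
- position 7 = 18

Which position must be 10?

position 3

position 2 has just one choice, so position 2 = 12.
That leaves position 7 = 18. So position 3, position 6 can't be 18.
So 10 goes to position 3.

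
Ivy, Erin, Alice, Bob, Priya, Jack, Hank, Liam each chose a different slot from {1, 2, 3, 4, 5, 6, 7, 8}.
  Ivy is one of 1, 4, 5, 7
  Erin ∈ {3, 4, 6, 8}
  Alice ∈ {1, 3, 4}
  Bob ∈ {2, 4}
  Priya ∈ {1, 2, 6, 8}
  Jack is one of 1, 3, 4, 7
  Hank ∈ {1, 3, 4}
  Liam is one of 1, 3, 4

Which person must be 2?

The 8 variables draw from only 8 values {1, 2, 3, 4, 5, 6, 7, 8}, so each is used; only Ivy can be 5, hence Ivy = 5.
The 7 still-open variables draw from only 7 values {1, 2, 3, 4, 6, 7, 8}, so each is used; only Jack can be 7, hence Jack = 7.
The 3 variables Alice, Hank, Liam are confined to {1, 3, 4}, which locks those values in; drop them from Erin, Bob, Priya.
So 2 goes to Bob.

Bob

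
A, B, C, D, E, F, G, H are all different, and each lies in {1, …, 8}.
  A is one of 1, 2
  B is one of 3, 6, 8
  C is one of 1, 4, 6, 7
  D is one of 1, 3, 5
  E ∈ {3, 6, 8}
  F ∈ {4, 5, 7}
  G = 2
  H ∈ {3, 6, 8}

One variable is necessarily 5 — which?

G must be 2 (only option left). Eliminate 2 elsewhere: A.
A has just one choice, so A = 1. Eliminate 1 elsewhere: C, D.
B, E, H share exactly the 3 values {3, 6, 8}; by pigeonhole those values go to them, so strike 3, 6, 8 from C, D.
So 5 goes to D.

D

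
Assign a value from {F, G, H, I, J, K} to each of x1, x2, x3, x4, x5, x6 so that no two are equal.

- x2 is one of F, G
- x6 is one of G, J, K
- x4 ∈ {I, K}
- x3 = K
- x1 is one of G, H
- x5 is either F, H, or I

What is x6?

J

x3's domain is down to {K}, so x3 = K. So x4, x6 can't be K.
x4 must be I (only option left). Eliminate I elsewhere: x5.
The 4 still-open variables together cover exactly {F, G, H, J} — 4 values for 4 variables — and J appears only in x6's list, so x6 = J.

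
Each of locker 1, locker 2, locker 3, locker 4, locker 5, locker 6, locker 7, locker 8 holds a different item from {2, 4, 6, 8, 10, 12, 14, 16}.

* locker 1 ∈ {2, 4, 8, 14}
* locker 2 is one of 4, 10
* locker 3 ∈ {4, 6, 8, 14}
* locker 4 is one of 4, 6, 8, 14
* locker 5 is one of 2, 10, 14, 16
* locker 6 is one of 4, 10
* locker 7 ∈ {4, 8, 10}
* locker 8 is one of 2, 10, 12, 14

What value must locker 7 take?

8

The 8 variables together cover exactly {2, 4, 6, 8, 10, 12, 14, 16} — 8 values for 8 variables — and 12 appears only in locker 8's list, so locker 8 = 12.
Among the 7 still-open variables, 16 fits only locker 5 (and all 7 values in {2, 4, 6, 8, 10, 14, 16} must be used), so locker 5 = 16.
Among the 6 still-open variables, 2 fits only locker 1 (and all 6 values in {2, 4, 6, 8, 10, 14} must be used), so locker 1 = 2.
locker 2 and locker 6 between them cover only {4, 10} — a naked pair. Remove those values from locker 3, locker 4, locker 7.
So locker 7 = 8.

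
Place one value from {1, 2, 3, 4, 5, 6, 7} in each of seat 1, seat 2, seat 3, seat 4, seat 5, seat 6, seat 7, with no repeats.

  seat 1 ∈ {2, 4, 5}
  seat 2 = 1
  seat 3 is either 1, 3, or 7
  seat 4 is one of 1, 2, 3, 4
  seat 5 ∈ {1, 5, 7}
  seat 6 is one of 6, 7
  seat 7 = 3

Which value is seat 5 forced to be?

5

seat 2 must be 1 (only option left). Remove 1 from seat 3, seat 4, seat 5.
seat 7 has just one choice, so seat 7 = 3. So seat 3, seat 4 can't be 3.
seat 3's domain is down to {7}, so seat 3 = 7. So seat 5, seat 6 can't be 7.
So seat 5 = 5.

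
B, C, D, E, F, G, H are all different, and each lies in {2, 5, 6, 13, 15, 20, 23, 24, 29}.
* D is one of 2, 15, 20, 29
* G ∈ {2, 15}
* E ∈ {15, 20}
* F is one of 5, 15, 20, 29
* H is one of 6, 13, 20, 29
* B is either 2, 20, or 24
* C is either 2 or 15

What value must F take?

5

The 2 variables C and G are confined to {2, 15}, which locks those values in; drop them from B, D, E, F.
E's domain is down to {20}, so E = 20. Strike 20 from B, D, F, H.
B has just one choice, so B = 24.
That leaves D = 29. Strike 29 from F, H.
So F = 5.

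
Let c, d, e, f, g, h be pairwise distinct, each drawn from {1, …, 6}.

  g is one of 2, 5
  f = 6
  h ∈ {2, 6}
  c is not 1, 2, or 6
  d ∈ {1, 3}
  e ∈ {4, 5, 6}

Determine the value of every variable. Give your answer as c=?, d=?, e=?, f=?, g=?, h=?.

c=3, d=1, e=4, f=6, g=5, h=2

f must be 6 (only option left). Strike 6 from e, h.
h has just one choice, so h = 2. Remove 2 from g.
g must be 5 (only option left). Eliminate 5 elsewhere: c, e.
e must be 4 (only option left). Strike 4 from c.
c must be 3 (only option left). Remove 3 from d.
d has just one choice, so d = 1.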